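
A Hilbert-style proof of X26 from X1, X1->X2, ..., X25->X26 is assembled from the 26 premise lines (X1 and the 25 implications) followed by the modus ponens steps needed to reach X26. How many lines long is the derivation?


We have 26 premise lines: X1 and 25 implications.
Each implication is detached once by MP, giving 25 MP lines.
26 premise lines + 25 MP lines = 51 total lines.

51


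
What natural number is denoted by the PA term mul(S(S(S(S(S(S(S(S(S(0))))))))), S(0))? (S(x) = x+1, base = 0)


mul(S^9(0), S^1(0)):
S^9(0) = 9
S^1(0) = 1
9 * 1 = 9

9


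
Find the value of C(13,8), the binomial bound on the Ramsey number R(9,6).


R(9,6) <= C(9+6-2, 9-1) = C(13, 8)
C(13, 8) = 13! / (8! * 5!)
= 1287

1287


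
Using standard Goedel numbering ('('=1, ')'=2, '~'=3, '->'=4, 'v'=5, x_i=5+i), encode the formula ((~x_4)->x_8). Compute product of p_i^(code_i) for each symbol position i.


Formula: ((~x_4)->x_8)
Symbol codes: [1, 1, 3, 9, 2, 4, 13, 2]
Primes: [2, 3, 5, 7, 11, 13, 17, 19]
p_1^1 = 2^1 = 2
p_2^1 = 3^1 = 3
p_3^3 = 5^3 = 125
p_4^9 = 7^9 = 40353607
p_5^2 = 11^2 = 121
p_6^4 = 13^4 = 28561
p_7^13 = 17^13 = 9904578032905937
p_8^2 = 19^2 = 361
Product = 373977593701657397648626212121589250

373977593701657397648626212121589250


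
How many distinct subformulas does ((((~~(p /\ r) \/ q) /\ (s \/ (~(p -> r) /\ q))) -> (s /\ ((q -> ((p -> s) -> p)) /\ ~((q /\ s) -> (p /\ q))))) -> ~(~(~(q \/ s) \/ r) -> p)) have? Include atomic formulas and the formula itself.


Formula: ((((~~(p /\ r) \/ q) /\ (s \/ (~(p -> r) /\ q))) -> (s /\ ((q -> ((p -> s) -> p)) /\ ~((q /\ s) -> (p /\ q))))) -> ~(~(~(q \/ s) \/ r) -> p))
Subformulas found:
  1. r
  2. q
  3. s
  4. p
  5. (p -> s)
  6. (p /\ q)
  7. (p /\ r)
  8. (q /\ s)
  9. (q \/ s)
  10. (p -> r)
  11. ~(p /\ r)
  12. ~(p -> r)
  13. ~(q \/ s)
  14. ~~(p /\ r)
  15. ((p -> s) -> p)
  16. (~(p -> r) /\ q)
  17. (~(q \/ s) \/ r)
  18. (~~(p /\ r) \/ q)
  19. ~(~(q \/ s) \/ r)
  20. ((q /\ s) -> (p /\ q))
  21. (q -> ((p -> s) -> p))
  22. (s \/ (~(p -> r) /\ q))
  23. ~((q /\ s) -> (p /\ q))
  24. (~(~(q \/ s) \/ r) -> p)
  25. ~(~(~(q \/ s) \/ r) -> p)
  26. ((~~(p /\ r) \/ q) /\ (s \/ (~(p -> r) /\ q)))
  27. ((q -> ((p -> s) -> p)) /\ ~((q /\ s) -> (p /\ q)))
  28. (s /\ ((q -> ((p -> s) -> p)) /\ ~((q /\ s) -> (p /\ q))))
  29. (((~~(p /\ r) \/ q) /\ (s \/ (~(p -> r) /\ q))) -> (s /\ ((q -> ((p -> s) -> p)) /\ ~((q /\ s) -> (p /\ q)))))
  30. ((((~~(p /\ r) \/ q) /\ (s \/ (~(p -> r) /\ q))) -> (s /\ ((q -> ((p -> s) -> p)) /\ ~((q /\ s) -> (p /\ q))))) -> ~(~(~(q \/ s) \/ r) -> p))
Total distinct subformulas = 30

30


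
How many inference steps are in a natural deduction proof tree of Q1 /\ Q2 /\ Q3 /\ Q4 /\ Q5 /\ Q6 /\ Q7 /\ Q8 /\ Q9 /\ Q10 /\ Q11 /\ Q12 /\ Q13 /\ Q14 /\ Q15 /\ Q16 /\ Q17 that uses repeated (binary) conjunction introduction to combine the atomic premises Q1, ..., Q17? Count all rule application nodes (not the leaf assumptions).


The target conjunction has 17 conjuncts, i.e. 16 binary /\ connectives.
Each conjunction-intro joins two pieces, so 17 atoms require 17-1 = 16 applications.
Total inference nodes = 16

16


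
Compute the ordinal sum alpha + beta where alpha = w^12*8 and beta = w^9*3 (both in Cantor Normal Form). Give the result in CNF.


Ordinal addition w^12*8 + w^9*3:
Leading exponent of alpha (12) > leading exponent of beta (9).
Since alpha's term has higher exponent than beta's leading term,
the sum is simply alpha followed by beta.
Result = w^12*8 + w^9*3

w^12*8 + w^9*3


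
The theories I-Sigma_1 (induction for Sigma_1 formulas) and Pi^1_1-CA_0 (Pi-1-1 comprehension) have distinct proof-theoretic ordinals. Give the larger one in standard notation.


Proof-theoretic ordinal of I-Sigma_1 (induction for Sigma_1 formulas): omega^omega
Proof-theoretic ordinal of Pi^1_1-CA_0 (Pi-1-1 comprehension): psi_0(Omega_omega)
Comparing: omega^omega < psi_0(Omega_omega).
The larger ordinal is psi_0(Omega_omega) (from Pi^1_1-CA_0 (Pi-1-1 comprehension)).

psi_0(Omega_omega)


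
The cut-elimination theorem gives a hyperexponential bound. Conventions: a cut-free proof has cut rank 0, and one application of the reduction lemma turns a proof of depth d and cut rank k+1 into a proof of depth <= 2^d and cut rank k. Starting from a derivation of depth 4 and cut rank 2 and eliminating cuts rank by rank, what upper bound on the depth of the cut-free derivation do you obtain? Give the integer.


Each rank reduction sends depth d to at most 2^d; cut rank r needs r reductions.
2_0(4) = 4
2_1(4) = 2^4 = 16
2_2(4) = 2^16 = 65536
Cut-free depth bound = 65536

65536


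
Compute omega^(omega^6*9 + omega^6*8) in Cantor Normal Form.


omega^(omega^6*9 + omega^6*8):
Both terms of the exponent have the same exponent 6, so they merge: omega^6*9 + omega^6*8 = omega^6*(9+8) = omega^6*17.
omega raised to a CNF ordinal is a single CNF term: Result = omega^(omega^6*17)

omega^(omega^6*17)


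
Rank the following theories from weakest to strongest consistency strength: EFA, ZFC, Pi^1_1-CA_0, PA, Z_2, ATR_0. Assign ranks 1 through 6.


Ordering by consistency strength:
1. EFA
2. PA
3. ATR_0
4. Pi^1_1-CA_0
5. Z_2
6. ZFC


EFA=1, ZFC=6, Pi^1_1-CA_0=4, PA=2, Z_2=5, ATR_0=3


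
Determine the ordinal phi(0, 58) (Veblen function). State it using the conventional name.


phi(0, 58):
phi(0, beta) = omega^beta by definition.
phi(0, 58) = omega^58

omega^58


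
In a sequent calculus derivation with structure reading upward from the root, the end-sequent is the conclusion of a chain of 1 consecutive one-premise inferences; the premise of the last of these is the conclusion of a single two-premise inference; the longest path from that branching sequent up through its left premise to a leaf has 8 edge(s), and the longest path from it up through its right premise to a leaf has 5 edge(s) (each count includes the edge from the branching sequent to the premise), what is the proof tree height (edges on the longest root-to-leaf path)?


Longest path through the left premise: 8 edges (measured from the branching sequent)
Longest path through the right premise: 5 edges
Height of the subtree rooted at the branching sequent: max(8, 5) = 8
The branching sequent sits 1 edges above the root (the chain of one-premise inferences), so height = 8 + 1 = 9

9


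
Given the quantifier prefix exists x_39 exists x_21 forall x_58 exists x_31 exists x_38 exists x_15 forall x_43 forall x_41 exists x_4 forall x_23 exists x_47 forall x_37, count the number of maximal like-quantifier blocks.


Alternations = 7.
Blocks = alternations + 1 = 8

8


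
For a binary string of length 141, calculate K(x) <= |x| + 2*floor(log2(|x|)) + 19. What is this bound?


floor(log2(141)) = 7
2 * 7 = 14
K(x) <= 141 + 14 + 19 = 174

174


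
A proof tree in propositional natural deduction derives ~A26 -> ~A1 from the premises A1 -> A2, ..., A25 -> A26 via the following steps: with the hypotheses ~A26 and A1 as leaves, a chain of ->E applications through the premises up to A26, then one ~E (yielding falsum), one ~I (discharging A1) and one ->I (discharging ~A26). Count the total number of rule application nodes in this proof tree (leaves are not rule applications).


From hypothesis A1, 25 ->E steps along the 25 premises yield A26.
~E with hypothesis ~A26 gives falsum (1 node); ~I discharging A1 gives ~A1 (1 node); ->I discharging ~A26 gives the goal (1 node).
Total = 25 + 3 = 28 inference nodes.

28


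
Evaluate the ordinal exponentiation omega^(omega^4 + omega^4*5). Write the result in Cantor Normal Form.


omega^(omega^4 + omega^4*5):
Both terms of the exponent have the same exponent 4, so they merge: omega^4 + omega^4*5 = omega^4*(1+5) = omega^4*6.
omega raised to a CNF ordinal is a single CNF term: Result = omega^(omega^4*6)

omega^(omega^4*6)


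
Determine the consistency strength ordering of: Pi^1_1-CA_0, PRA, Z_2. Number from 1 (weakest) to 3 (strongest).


Ordering by consistency strength:
1. PRA
2. Pi^1_1-CA_0
3. Z_2


Pi^1_1-CA_0=2, PRA=1, Z_2=3


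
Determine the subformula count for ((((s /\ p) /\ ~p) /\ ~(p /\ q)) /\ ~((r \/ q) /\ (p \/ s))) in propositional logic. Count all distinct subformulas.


Formula: ((((s /\ p) /\ ~p) /\ ~(p /\ q)) /\ ~((r \/ q) /\ (p \/ s)))
Subformulas found:
  1. q
  2. s
  3. r
  4. p
  5. ~p
  6. (s /\ p)
  7. (r \/ q)
  8. (p \/ s)
  9. (p /\ q)
  10. ~(p /\ q)
  11. ((s /\ p) /\ ~p)
  12. ((r \/ q) /\ (p \/ s))
  13. ~((r \/ q) /\ (p \/ s))
  14. (((s /\ p) /\ ~p) /\ ~(p /\ q))
  15. ((((s /\ p) /\ ~p) /\ ~(p /\ q)) /\ ~((r \/ q) /\ (p \/ s)))
Total distinct subformulas = 15

15


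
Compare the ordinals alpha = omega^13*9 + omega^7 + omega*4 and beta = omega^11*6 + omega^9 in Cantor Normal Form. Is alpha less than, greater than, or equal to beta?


Compare term by term from highest exponent:
alpha = omega^13*9 + omega^7 + omega*4
beta = omega^11*6 + omega^9
Term 1: alpha has omega^13*9, beta has omega^11*6
Term 2: alpha has omega^7*1, beta has omega^9*1
Term 3: alpha has omega^1*4, beta has omega^0*0
Result: alpha > beta

alpha > beta


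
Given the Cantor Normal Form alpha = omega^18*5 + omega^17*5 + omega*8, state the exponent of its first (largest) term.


CNF: omega^18*5 + omega^17*5 + omega*8
The leading term is omega^18*5, which has exponent 18.

18


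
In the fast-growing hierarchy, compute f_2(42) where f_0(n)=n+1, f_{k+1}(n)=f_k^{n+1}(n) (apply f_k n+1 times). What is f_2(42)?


f_2(42) = f_1^43(42)
f_1(m) = 2m + 1.
Iterating: f_1^k(n) = 2^k*(n+1) - 1.
f_2(42) = 2^43*(42+1) - 1 = 8796093022208*43 - 1 = 378231999954943

378231999954943


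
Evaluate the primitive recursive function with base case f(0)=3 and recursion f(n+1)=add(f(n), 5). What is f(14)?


f(0) = 3
f(1) = add(f(0), 5) = add(3, 5) = 8
f(2) = add(f(1), 5) = add(8, 5) = 13
f(3) = add(f(2), 5) = add(13, 5) = 18
f(4) = add(f(3), 5) = add(18, 5) = 23
f(5) = add(f(4), 5) = add(23, 5) = 28
f(6) = add(f(5), 5) = add(28, 5) = 33
f(7) = add(f(6), 5) = add(33, 5) = 38
f(8) = add(f(7), 5) = add(38, 5) = 43
f(9) = add(f(8), 5) = add(43, 5) = 48
f(10) = add(f(9), 5) = add(48, 5) = 53
f(11) = add(f(10), 5) = add(53, 5) = 58
f(12) = add(f(11), 5) = add(58, 5) = 63
f(13) = add(f(12), 5) = add(63, 5) = 68
f(14) = add(f(13), 5) = add(68, 5) = 73


73


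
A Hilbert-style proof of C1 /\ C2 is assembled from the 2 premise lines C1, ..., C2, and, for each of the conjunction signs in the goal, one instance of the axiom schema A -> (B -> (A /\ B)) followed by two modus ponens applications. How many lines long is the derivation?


Conjoining 2 premises:
- 2 premise lines
- the goal has 1 conjunction signs; each costs 1 axiom instance + 2 MP = 3 lines: 3 * 1 = 3
Total = 2 + 3 = 5 lines.

5


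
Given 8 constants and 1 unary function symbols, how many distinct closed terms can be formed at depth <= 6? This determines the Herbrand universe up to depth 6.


Herbrand terms by depth:
Depth 0: 8 constants
Depth 1: 8 new terms (running total: 16)
Depth 2: 8 new terms (running total: 24)
Depth 3: 8 new terms (running total: 32)
Depth 4: 8 new terms (running total: 40)
Depth 5: 8 new terms (running total: 48)
Depth 6: 8 new terms (running total: 56)
Total distinct ground terms = 56

56


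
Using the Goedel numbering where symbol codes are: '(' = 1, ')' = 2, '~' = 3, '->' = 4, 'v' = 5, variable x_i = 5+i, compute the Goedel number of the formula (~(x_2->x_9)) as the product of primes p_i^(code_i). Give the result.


Formula: (~(x_2->x_9))
Symbol codes: [1, 3, 1, 7, 4, 14, 2, 2]
Primes: [2, 3, 5, 7, 11, 13, 17, 19]
p_1^1 = 2^1 = 2
p_2^3 = 3^3 = 27
p_3^1 = 5^1 = 5
p_4^7 = 7^7 = 823543
p_5^4 = 11^4 = 14641
p_6^14 = 13^14 = 3937376385699289
p_7^2 = 17^2 = 289
p_8^2 = 19^2 = 361
Product = 1337312062213890791469822078507810

1337312062213890791469822078507810


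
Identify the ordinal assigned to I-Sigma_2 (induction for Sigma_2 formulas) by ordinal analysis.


The proof-theoretic ordinal of I-Sigma_2 (induction for Sigma_2 formulas) is a standard result in ordinal analysis.
This ordinal is the supremum of order types of primitive recursive well-orderings
that the theory can prove to be well-ordered.
For I-Sigma_2 (induction for Sigma_2 formulas), the proof-theoretic ordinal is omega^(omega^omega).

omega^(omega^omega)


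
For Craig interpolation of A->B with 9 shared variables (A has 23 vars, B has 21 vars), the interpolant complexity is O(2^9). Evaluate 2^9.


Shared atoms = 9
Craig interpolant size bound = 2^9
= 512

512


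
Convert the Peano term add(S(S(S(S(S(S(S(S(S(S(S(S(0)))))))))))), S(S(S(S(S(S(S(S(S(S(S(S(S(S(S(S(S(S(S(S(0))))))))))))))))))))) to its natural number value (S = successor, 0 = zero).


add(S^12(0), S^20(0)):
S^12(0) = 12
S^20(0) = 20
12 + 20 = 32

32


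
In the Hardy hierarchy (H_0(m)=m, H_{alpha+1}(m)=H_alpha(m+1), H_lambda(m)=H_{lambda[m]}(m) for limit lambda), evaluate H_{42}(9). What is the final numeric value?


H_42(9):
For finite ordinals k, H_k(n) = n + k (each successor step adds 1).
H_42(9) = 9 + 42 = 51

51


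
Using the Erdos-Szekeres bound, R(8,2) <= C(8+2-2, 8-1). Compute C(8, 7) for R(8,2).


R(8,2) <= C(8+2-2, 8-1) = C(8, 7)
C(8, 7) = 8! / (7! * 1!)
= 8

8


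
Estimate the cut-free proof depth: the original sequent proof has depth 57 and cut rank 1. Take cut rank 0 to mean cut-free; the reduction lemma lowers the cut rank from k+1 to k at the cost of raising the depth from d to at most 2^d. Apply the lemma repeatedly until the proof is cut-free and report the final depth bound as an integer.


Each rank reduction sends depth d to at most 2^d; cut rank r needs r reductions.
2_0(57) = 57
2_1(57) = 2^57 = 144115188075855872
Cut-free depth bound = 144115188075855872

144115188075855872


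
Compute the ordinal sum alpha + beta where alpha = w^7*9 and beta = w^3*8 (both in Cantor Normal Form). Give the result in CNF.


Ordinal addition w^7*9 + w^3*8:
Leading exponent of alpha (7) > leading exponent of beta (3).
Since alpha's term has higher exponent than beta's leading term,
the sum is simply alpha followed by beta.
Result = w^7*9 + w^3*8

w^7*9 + w^3*8


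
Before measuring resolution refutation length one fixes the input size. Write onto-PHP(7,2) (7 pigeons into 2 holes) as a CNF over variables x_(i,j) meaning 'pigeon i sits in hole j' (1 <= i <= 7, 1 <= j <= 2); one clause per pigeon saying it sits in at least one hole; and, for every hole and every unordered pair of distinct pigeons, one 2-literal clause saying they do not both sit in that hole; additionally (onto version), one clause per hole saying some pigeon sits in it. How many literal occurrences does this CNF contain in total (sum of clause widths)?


onto-PHP(7,2): 7 pigeons, 2 holes, 7*2 = 14 variables.
- pigeon clauses: one per pigeon -> 7 clauses of width 2 -> 14 literals
- hole clauses: 2 holes * C(7,2) = 2 * 21 -> 42 clauses of width 2 -> 84 literals
- onto clauses: one per hole -> 2 clauses of width 7 -> 14 literals
Total literal occurrences = 14 + 84 + 14 = 112

112


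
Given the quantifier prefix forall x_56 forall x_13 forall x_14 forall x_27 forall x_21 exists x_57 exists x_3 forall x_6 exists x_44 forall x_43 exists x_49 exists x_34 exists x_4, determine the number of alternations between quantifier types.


Walk the prefix and count type changes:
  position 1: forall -> forall
  position 2: forall -> forall
  position 3: forall -> forall
  position 4: forall -> forall
  position 5: forall -> exists <-- alternation
  position 6: exists -> exists
  position 7: exists -> forall <-- alternation
  position 8: forall -> exists <-- alternation
  position 9: exists -> forall <-- alternation
  position 10: forall -> exists <-- alternation
  position 11: exists -> exists
  position 12: exists -> exists
Total alternations = 5

5


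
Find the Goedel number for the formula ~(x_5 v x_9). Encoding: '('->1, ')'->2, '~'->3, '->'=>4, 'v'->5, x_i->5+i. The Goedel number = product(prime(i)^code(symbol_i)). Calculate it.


Formula: ~(x_5 v x_9)
Symbol codes: [3, 1, 10, 5, 14, 2]
Primes: [2, 3, 5, 7, 11, 13]
p_1^3 = 2^3 = 8
p_2^1 = 3^1 = 3
p_3^10 = 5^10 = 9765625
p_4^5 = 7^5 = 16807
p_5^14 = 11^14 = 379749833583241
p_6^2 = 13^2 = 169
Product = 252805071460000036242890625000

252805071460000036242890625000


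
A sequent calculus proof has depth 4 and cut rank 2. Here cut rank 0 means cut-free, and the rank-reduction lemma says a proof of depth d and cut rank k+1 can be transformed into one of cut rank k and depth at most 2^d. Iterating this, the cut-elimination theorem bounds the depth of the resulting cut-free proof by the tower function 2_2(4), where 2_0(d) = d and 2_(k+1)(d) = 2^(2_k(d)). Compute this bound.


Each rank reduction sends depth d to at most 2^d; cut rank r needs r reductions.
2_0(4) = 4
2_1(4) = 2^4 = 16
2_2(4) = 2^16 = 65536
Cut-free depth bound = 65536

65536


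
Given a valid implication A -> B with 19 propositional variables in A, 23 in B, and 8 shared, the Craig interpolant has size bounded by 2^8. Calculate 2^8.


Shared atoms = 8
Craig interpolant size bound = 2^8
= 256

256


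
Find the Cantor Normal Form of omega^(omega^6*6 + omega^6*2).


omega^(omega^6*6 + omega^6*2):
Both terms of the exponent have the same exponent 6, so they merge: omega^6*6 + omega^6*2 = omega^6*(6+2) = omega^6*8.
omega raised to a CNF ordinal is a single CNF term: Result = omega^(omega^6*8)

omega^(omega^6*8)


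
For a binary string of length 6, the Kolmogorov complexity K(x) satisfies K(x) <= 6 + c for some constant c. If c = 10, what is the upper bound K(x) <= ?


K(x) <= |x| + c = 6 + 10 = 16

16


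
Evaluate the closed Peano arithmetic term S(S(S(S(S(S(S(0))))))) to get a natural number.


Counting successors applied to 0:
7 applications of S to 0 = 7

7


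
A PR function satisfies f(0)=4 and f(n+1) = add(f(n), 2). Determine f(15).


f(0) = 4
f(1) = add(f(0), 2) = add(4, 2) = 6
f(2) = add(f(1), 2) = add(6, 2) = 8
f(3) = add(f(2), 2) = add(8, 2) = 10
f(4) = add(f(3), 2) = add(10, 2) = 12
f(5) = add(f(4), 2) = add(12, 2) = 14
f(6) = add(f(5), 2) = add(14, 2) = 16
f(7) = add(f(6), 2) = add(16, 2) = 18
f(8) = add(f(7), 2) = add(18, 2) = 20
f(9) = add(f(8), 2) = add(20, 2) = 22
f(10) = add(f(9), 2) = add(22, 2) = 24
f(11) = add(f(10), 2) = add(24, 2) = 26
f(12) = add(f(11), 2) = add(26, 2) = 28
f(13) = add(f(12), 2) = add(28, 2) = 30
f(14) = add(f(13), 2) = add(30, 2) = 32
f(15) = add(f(14), 2) = add(32, 2) = 34


34


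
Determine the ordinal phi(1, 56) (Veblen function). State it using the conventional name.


phi(1, 56):
phi(1, beta) = epsilon_beta (the beta-th epsilon number).
phi(1, 56) = epsilon_56

epsilon_56


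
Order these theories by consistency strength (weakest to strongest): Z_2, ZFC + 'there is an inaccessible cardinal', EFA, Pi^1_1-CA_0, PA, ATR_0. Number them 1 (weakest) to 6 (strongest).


Ordering by consistency strength:
1. EFA
2. PA
3. ATR_0
4. Pi^1_1-CA_0
5. Z_2
6. ZFC + 'there is an inaccessible cardinal'


Z_2=5, ZFC + 'there is an inaccessible cardinal'=6, EFA=1, Pi^1_1-CA_0=4, PA=2, ATR_0=3


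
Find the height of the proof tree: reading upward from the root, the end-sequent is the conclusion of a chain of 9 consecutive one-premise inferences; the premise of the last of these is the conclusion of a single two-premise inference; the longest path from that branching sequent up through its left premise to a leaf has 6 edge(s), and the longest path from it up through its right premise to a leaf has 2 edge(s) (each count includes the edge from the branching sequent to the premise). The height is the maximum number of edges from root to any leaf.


Longest path through the left premise: 6 edges (measured from the branching sequent)
Longest path through the right premise: 2 edges
Height of the subtree rooted at the branching sequent: max(6, 2) = 6
The branching sequent sits 9 edges above the root (the chain of one-premise inferences), so height = 6 + 9 = 15

15


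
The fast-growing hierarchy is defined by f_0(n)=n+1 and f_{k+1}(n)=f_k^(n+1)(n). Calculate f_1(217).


f_1(217) = f_0^218(217)
f_0 adds 1 each time, applied 218 times.
f_1(217) = 217 + 218 = 435

435


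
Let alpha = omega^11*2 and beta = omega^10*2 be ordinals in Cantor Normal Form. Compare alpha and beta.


Compare term by term from highest exponent:
alpha = omega^11*2
beta = omega^10*2
Term 1: alpha has omega^11*2, beta has omega^10*2
Result: alpha > beta

alpha > beta


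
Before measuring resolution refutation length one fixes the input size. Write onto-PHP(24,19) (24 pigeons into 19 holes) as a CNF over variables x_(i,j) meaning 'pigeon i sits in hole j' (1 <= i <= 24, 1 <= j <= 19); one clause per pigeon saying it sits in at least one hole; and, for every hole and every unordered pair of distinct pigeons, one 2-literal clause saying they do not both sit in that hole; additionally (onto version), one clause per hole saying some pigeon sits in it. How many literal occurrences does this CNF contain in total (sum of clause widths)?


onto-PHP(24,19): 24 pigeons, 19 holes, 24*19 = 456 variables.
- pigeon clauses: one per pigeon -> 24 clauses of width 19 -> 456 literals
- hole clauses: 19 holes * C(24,2) = 19 * 276 -> 5244 clauses of width 2 -> 10488 literals
- onto clauses: one per hole -> 19 clauses of width 24 -> 456 literals
Total literal occurrences = 456 + 10488 + 456 = 11400

11400


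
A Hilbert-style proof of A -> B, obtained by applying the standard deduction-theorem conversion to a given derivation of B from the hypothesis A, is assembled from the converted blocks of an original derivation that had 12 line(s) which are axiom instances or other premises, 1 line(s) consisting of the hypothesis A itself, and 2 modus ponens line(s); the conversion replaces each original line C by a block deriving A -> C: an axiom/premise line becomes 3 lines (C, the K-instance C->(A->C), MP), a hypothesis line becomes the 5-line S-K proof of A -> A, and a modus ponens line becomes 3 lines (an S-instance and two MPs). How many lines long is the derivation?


Deduction-theorem conversion, block by block:
- 12 axiom/premise lines -> 3 lines each = 36
- 1 hypothesis lines -> 5 lines each (identity proof A->A) = 5
- 2 MP lines -> 3 lines each (S-instance, MP, MP) = 6
Total = 36 + 5 + 6 = 47 lines.

47


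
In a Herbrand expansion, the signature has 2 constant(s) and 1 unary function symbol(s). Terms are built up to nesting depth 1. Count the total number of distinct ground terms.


Herbrand terms by depth:
Depth 0: 2 constants
Depth 1: 2 new terms (running total: 4)
Total distinct ground terms = 4

4


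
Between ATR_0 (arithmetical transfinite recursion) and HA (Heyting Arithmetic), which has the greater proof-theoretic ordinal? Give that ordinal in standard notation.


Proof-theoretic ordinal of ATR_0 (arithmetical transfinite recursion): Gamma_0
Proof-theoretic ordinal of HA (Heyting Arithmetic): epsilon_0
Comparing: epsilon_0 < Gamma_0.
The larger ordinal is Gamma_0 (from ATR_0 (arithmetical transfinite recursion)).

Gamma_0


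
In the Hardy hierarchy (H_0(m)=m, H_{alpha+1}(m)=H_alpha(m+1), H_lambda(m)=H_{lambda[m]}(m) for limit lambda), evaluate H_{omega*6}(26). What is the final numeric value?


H_{omega*6}(26):
For the Hardy hierarchy, H_{omega*k}(n) = 2^k * n.
2^6 = 64.
64 * 26 = 1664

1664


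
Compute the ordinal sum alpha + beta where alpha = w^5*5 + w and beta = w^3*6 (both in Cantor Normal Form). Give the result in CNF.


Ordinal addition (w^5*5 + w) + w^3*6:
alpha's leading term has exponent 5 > beta's exponent 3, so it survives.
alpha's tail term has exponent 1 < beta's exponent 3, so it is absorbed by beta.
In ordinal addition, any term followed by a strictly larger-exponent term is absorbed.
Result = w^5*5 + w^3*6

w^5*5 + w^3*6


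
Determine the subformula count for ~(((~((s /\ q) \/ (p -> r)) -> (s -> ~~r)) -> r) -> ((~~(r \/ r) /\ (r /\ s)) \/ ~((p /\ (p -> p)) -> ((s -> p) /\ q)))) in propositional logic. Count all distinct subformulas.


Formula: ~(((~((s /\ q) \/ (p -> r)) -> (s -> ~~r)) -> r) -> ((~~(r \/ r) /\ (r /\ s)) \/ ~((p /\ (p -> p)) -> ((s -> p) /\ q))))
Subformulas found:
  1. r
  2. q
  3. s
  4. p
  5. ~r
  6. ~~r
  7. (s /\ q)
  8. (s -> p)
  9. (r \/ r)
  10. (r /\ s)
  11. (p -> p)
  12. (p -> r)
  13. ~(r \/ r)
  14. (s -> ~~r)
  15. ~~(r \/ r)
  16. ((s -> p) /\ q)
  17. (p /\ (p -> p))
  18. ((s /\ q) \/ (p -> r))
  19. ~((s /\ q) \/ (p -> r))
  20. (~~(r \/ r) /\ (r /\ s))
  21. ((p /\ (p -> p)) -> ((s -> p) /\ q))
  22. ~((p /\ (p -> p)) -> ((s -> p) /\ q))
  23. (~((s /\ q) \/ (p -> r)) -> (s -> ~~r))
  24. ((~((s /\ q) \/ (p -> r)) -> (s -> ~~r)) -> r)
  25. ((~~(r \/ r) /\ (r /\ s)) \/ ~((p /\ (p -> p)) -> ((s -> p) /\ q)))
  26. (((~((s /\ q) \/ (p -> r)) -> (s -> ~~r)) -> r) -> ((~~(r \/ r) /\ (r /\ s)) \/ ~((p /\ (p -> p)) -> ((s -> p) /\ q))))
  27. ~(((~((s /\ q) \/ (p -> r)) -> (s -> ~~r)) -> r) -> ((~~(r \/ r) /\ (r /\ s)) \/ ~((p /\ (p -> p)) -> ((s -> p) /\ q))))
Total distinct subformulas = 27

27


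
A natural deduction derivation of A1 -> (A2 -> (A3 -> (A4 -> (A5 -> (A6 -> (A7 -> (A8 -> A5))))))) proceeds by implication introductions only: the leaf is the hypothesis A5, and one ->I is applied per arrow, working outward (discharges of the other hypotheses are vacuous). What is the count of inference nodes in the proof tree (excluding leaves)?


The formula has 8 arrows (->); its innermost consequent A5 is one of the antecedents,
so the proof starts from the hypothesis leaf A5 (not a rule application) and closes one arrow per ->I.
Building A1 -> (A2 -> (A3 -> (A4 -> (A5 -> (A6 -> (A7 -> (A8 -> A5))))))) therefore takes 8 nested implication introductions.
Total inference nodes = 8

8


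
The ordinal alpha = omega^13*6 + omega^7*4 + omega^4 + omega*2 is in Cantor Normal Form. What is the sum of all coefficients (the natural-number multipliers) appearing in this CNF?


CNF: omega^13*6 + omega^7*4 + omega^4 + omega*2
Coefficients: 6 + 4 + 1 + 2 = 13

13


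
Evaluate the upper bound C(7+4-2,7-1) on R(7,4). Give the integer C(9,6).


R(7,4) <= C(7+4-2, 7-1) = C(9, 6)
C(9, 6) = 9! / (6! * 3!)
= 84

84


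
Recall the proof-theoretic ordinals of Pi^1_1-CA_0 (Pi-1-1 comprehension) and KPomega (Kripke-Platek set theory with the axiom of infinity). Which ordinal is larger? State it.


Proof-theoretic ordinal of Pi^1_1-CA_0 (Pi-1-1 comprehension): psi_0(Omega_omega)
Proof-theoretic ordinal of KPomega (Kripke-Platek set theory with the axiom of infinity): psi_0(epsilon_{Omega+1})
Comparing: psi_0(epsilon_{Omega+1}) < psi_0(Omega_omega).
The larger ordinal is psi_0(Omega_omega) (from Pi^1_1-CA_0 (Pi-1-1 comprehension)).

psi_0(Omega_omega)


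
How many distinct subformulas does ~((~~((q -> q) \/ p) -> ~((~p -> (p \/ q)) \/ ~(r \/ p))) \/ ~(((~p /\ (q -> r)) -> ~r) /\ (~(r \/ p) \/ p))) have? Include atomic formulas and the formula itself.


Formula: ~((~~((q -> q) \/ p) -> ~((~p -> (p \/ q)) \/ ~(r \/ p))) \/ ~(((~p /\ (q -> r)) -> ~r) /\ (~(r \/ p) \/ p)))
Subformulas found:
  1. r
  2. q
  3. p
  4. ~p
  5. ~r
  6. (r \/ p)
  7. (q -> q)
  8. (p \/ q)
  9. (q -> r)
  10. ~(r \/ p)
  11. ((q -> q) \/ p)
  12. (~(r \/ p) \/ p)
  13. ~((q -> q) \/ p)
  14. (~p -> (p \/ q))
  15. (~p /\ (q -> r))
  16. ~~((q -> q) \/ p)
  17. ((~p /\ (q -> r)) -> ~r)
  18. ((~p -> (p \/ q)) \/ ~(r \/ p))
  19. ~((~p -> (p \/ q)) \/ ~(r \/ p))
  20. (((~p /\ (q -> r)) -> ~r) /\ (~(r \/ p) \/ p))
  21. ~(((~p /\ (q -> r)) -> ~r) /\ (~(r \/ p) \/ p))
  22. (~~((q -> q) \/ p) -> ~((~p -> (p \/ q)) \/ ~(r \/ p)))
  23. ((~~((q -> q) \/ p) -> ~((~p -> (p \/ q)) \/ ~(r \/ p))) \/ ~(((~p /\ (q -> r)) -> ~r) /\ (~(r \/ p) \/ p)))
  24. ~((~~((q -> q) \/ p) -> ~((~p -> (p \/ q)) \/ ~(r \/ p))) \/ ~(((~p /\ (q -> r)) -> ~r) /\ (~(r \/ p) \/ p)))
Total distinct subformulas = 24

24


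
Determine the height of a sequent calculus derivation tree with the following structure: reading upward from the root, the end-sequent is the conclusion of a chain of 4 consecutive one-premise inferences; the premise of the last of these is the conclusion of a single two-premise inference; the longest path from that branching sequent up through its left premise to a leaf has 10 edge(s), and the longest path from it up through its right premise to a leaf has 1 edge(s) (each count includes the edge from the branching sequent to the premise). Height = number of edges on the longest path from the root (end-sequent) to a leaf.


Longest path through the left premise: 10 edges (measured from the branching sequent)
Longest path through the right premise: 1 edges
Height of the subtree rooted at the branching sequent: max(10, 1) = 10
The branching sequent sits 4 edges above the root (the chain of one-premise inferences), so height = 10 + 4 = 14

14


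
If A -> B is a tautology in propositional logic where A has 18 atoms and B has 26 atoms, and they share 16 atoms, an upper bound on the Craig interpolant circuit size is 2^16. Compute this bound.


Shared atoms = 16
Craig interpolant size bound = 2^16
= 65536

65536


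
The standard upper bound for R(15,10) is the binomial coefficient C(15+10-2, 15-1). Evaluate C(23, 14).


R(15,10) <= C(15+10-2, 15-1) = C(23, 14)
C(23, 14) = 23! / (14! * 9!)
= 817190

817190


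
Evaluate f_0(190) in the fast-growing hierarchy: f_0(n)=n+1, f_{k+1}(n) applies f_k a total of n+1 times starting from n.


f_0(190) = 190 + 1 = 191

191


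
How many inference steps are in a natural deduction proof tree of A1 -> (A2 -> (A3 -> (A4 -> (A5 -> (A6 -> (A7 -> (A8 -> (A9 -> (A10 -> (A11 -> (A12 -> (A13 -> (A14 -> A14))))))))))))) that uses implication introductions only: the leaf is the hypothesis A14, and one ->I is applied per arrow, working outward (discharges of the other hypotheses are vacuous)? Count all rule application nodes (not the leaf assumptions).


The formula has 14 arrows (->); its innermost consequent A14 is one of the antecedents,
so the proof starts from the hypothesis leaf A14 (not a rule application) and closes one arrow per ->I.
Building A1 -> (A2 -> (A3 -> (A4 -> (A5 -> (A6 -> (A7 -> (A8 -> (A9 -> (A10 -> (A11 -> (A12 -> (A13 -> (A14 -> A14))))))))))))) therefore takes 14 nested implication introductions.
Total inference nodes = 14

14


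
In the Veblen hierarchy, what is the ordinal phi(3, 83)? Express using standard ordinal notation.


phi(3, 83):
phi(3, beta) = eta_beta (the beta-th eta number, fixed point of zeta).
phi(3, 83) = eta_83

eta_83


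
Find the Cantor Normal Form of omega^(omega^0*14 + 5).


omega^(omega^0*14 + 5):
omega^0 = 1, so the exponent is 14 + 5 = 19 (finite ordinal addition).
Result = omega^19, already a single CNF term.

omega^19


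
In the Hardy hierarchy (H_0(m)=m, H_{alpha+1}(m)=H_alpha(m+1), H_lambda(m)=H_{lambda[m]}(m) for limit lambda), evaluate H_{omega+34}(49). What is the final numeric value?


H_{omega+34}(49):
Unwind the 34 successor steps: H_{omega+34}(49) = H_omega(49+34) = H_omega(83).
H_omega(m) = H_m(m) = m + m = 2m.
Result = 2 * 83 = 166

166


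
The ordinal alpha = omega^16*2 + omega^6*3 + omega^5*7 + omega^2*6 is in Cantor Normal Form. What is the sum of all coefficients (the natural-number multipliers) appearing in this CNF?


CNF: omega^16*2 + omega^6*3 + omega^5*7 + omega^2*6
Coefficients: 2 + 3 + 7 + 6 = 18

18


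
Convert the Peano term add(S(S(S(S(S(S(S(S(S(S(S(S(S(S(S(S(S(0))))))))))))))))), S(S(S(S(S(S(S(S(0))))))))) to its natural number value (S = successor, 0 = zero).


add(S^17(0), S^8(0)):
S^17(0) = 17
S^8(0) = 8
17 + 8 = 25

25


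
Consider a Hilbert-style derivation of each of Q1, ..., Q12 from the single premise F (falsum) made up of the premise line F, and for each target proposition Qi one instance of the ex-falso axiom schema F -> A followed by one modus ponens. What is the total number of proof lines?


Ex falso, line by line:
- 1 premise line (F)
- 12 targets, each needing 1 axiom instance (F -> Qi) + 1 MP = 2 lines: 2 * 12 = 24
Total = 1 + 24 = 25 lines.

25


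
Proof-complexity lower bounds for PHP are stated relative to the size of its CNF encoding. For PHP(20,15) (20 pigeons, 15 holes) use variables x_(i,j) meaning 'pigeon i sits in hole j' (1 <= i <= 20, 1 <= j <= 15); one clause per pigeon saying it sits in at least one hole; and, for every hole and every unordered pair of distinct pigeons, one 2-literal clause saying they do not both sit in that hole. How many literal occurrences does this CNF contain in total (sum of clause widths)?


PHP(20,15): 20 pigeons, 15 holes, 20*15 = 300 variables.
- pigeon clauses: one per pigeon -> 20 clauses of width 15 -> 300 literals
- hole clauses: 15 holes * C(20,2) = 15 * 190 -> 2850 clauses of width 2 -> 5700 literals
Total literal occurrences = 300 + 5700 = 6000

6000


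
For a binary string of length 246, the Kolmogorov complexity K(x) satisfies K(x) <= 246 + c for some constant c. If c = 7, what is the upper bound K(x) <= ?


K(x) <= |x| + c = 246 + 7 = 253

253


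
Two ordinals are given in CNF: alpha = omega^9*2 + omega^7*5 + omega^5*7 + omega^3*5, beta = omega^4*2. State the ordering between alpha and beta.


Compare term by term from highest exponent:
alpha = omega^9*2 + omega^7*5 + omega^5*7 + omega^3*5
beta = omega^4*2
Term 1: alpha has omega^9*2, beta has omega^4*2
Term 2: alpha has omega^7*5, beta has omega^0*0
Term 3: alpha has omega^5*7, beta has omega^0*0
Term 4: alpha has omega^3*5, beta has omega^0*0
Result: alpha > beta

alpha > beta


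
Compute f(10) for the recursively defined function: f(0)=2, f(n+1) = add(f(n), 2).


f(0) = 2
f(1) = add(f(0), 2) = add(2, 2) = 4
f(2) = add(f(1), 2) = add(4, 2) = 6
f(3) = add(f(2), 2) = add(6, 2) = 8
f(4) = add(f(3), 2) = add(8, 2) = 10
f(5) = add(f(4), 2) = add(10, 2) = 12
f(6) = add(f(5), 2) = add(12, 2) = 14
f(7) = add(f(6), 2) = add(14, 2) = 16
f(8) = add(f(7), 2) = add(16, 2) = 18
f(9) = add(f(8), 2) = add(18, 2) = 20
f(10) = add(f(9), 2) = add(20, 2) = 22


22


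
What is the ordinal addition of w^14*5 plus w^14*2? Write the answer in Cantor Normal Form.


Ordinal addition w^14*5 + w^14*2:
Both terms have the same exponent 14.
w^e*c + w^e*d = w^e*(c+d).
Result = w^14*(5+2) = w^14*7

w^14*7


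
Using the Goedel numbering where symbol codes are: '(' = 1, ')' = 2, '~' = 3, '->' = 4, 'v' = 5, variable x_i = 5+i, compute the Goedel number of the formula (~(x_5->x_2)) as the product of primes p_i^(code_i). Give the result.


Formula: (~(x_5->x_2))
Symbol codes: [1, 3, 1, 10, 4, 7, 2, 2]
Primes: [2, 3, 5, 7, 11, 13, 17, 19]
p_1^1 = 2^1 = 2
p_2^3 = 3^3 = 27
p_3^1 = 5^1 = 5
p_4^10 = 7^10 = 282475249
p_5^4 = 11^4 = 14641
p_6^7 = 13^7 = 62748517
p_7^2 = 17^2 = 289
p_8^2 = 19^2 = 361
Product = 7310101644941896259861391990

7310101644941896259861391990


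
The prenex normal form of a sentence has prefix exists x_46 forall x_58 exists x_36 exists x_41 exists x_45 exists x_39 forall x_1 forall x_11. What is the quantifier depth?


Quantifier prefix has 8 quantifier symbols.
Quantifier depth = 8

8


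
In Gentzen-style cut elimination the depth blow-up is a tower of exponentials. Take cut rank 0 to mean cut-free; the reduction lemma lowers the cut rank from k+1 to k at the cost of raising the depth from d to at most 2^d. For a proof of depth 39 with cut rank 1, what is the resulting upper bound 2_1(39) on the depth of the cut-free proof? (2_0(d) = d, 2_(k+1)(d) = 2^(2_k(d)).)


Each rank reduction sends depth d to at most 2^d; cut rank r needs r reductions.
2_0(39) = 39
2_1(39) = 2^39 = 549755813888
Cut-free depth bound = 549755813888

549755813888


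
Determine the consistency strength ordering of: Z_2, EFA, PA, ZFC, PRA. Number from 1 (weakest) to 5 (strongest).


Ordering by consistency strength:
1. EFA
2. PRA
3. PA
4. Z_2
5. ZFC


Z_2=4, EFA=1, PA=3, ZFC=5, PRA=2


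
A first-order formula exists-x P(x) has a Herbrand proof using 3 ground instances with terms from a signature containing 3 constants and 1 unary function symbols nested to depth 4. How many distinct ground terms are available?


Herbrand terms by depth:
Depth 0: 3 constants
Depth 1: 3 new terms (running total: 6)
Depth 2: 3 new terms (running total: 9)
Depth 3: 3 new terms (running total: 12)
Depth 4: 3 new terms (running total: 15)
Total distinct ground terms = 15

15


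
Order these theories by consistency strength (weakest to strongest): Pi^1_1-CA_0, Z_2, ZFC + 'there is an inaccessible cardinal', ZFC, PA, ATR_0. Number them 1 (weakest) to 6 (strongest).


Ordering by consistency strength:
1. PA
2. ATR_0
3. Pi^1_1-CA_0
4. Z_2
5. ZFC
6. ZFC + 'there is an inaccessible cardinal'


Pi^1_1-CA_0=3, Z_2=4, ZFC + 'there is an inaccessible cardinal'=6, ZFC=5, PA=1, ATR_0=2


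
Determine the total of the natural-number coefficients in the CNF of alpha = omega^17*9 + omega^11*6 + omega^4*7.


CNF: omega^17*9 + omega^11*6 + omega^4*7
Coefficients: 9 + 6 + 7 = 22

22


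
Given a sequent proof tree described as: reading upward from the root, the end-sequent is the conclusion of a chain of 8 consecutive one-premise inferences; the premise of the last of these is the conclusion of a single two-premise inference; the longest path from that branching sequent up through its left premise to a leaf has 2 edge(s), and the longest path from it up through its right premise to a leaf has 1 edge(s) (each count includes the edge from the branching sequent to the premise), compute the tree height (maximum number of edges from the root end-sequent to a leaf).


Longest path through the left premise: 2 edges (measured from the branching sequent)
Longest path through the right premise: 1 edges
Height of the subtree rooted at the branching sequent: max(2, 1) = 2
The branching sequent sits 8 edges above the root (the chain of one-premise inferences), so height = 2 + 8 = 10

10


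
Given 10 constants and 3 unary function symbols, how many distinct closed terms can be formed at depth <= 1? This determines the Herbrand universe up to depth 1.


Herbrand terms by depth:
Depth 0: 10 constants
Depth 1: 30 new terms (running total: 40)
Total distinct ground terms = 40

40


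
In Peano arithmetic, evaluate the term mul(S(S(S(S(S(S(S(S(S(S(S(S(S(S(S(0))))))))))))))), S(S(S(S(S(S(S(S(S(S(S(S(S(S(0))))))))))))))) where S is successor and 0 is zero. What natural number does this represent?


mul(S^15(0), S^14(0)):
S^15(0) = 15
S^14(0) = 14
15 * 14 = 210

210


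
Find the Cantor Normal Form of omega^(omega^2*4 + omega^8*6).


omega^(omega^2*4 + omega^8*6):
In ordinal addition a term is absorbed by a following term of strictly larger exponent: 2 < 8, so omega^2*4 + omega^8*6 = omega^8*6.
omega raised to a CNF ordinal is a single CNF term: Result = omega^(omega^8*6)

omega^(omega^8*6)


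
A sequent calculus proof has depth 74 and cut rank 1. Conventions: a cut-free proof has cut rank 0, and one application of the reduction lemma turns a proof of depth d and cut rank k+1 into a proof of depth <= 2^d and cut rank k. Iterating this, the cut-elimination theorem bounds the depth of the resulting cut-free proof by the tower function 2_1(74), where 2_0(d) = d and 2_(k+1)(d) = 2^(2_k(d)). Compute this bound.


Each rank reduction sends depth d to at most 2^d; cut rank r needs r reductions.
2_0(74) = 74
2_1(74) = 2^74 = 18889465931478580854784
Cut-free depth bound = 18889465931478580854784

18889465931478580854784


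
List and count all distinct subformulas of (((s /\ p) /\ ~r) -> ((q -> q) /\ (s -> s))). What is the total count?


Formula: (((s /\ p) /\ ~r) -> ((q -> q) /\ (s -> s)))
Subformulas found:
  1. q
  2. s
  3. r
  4. p
  5. ~r
  6. (s /\ p)
  7. (q -> q)
  8. (s -> s)
  9. ((s /\ p) /\ ~r)
  10. ((q -> q) /\ (s -> s))
  11. (((s /\ p) /\ ~r) -> ((q -> q) /\ (s -> s)))
Total distinct subformulas = 11

11


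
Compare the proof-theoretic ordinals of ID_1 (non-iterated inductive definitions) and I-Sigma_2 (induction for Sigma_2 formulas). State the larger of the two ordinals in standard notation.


Proof-theoretic ordinal of ID_1 (non-iterated inductive definitions): psi_0(epsilon_{Omega+1})
Proof-theoretic ordinal of I-Sigma_2 (induction for Sigma_2 formulas): omega^(omega^omega)
Comparing: omega^(omega^omega) < psi_0(epsilon_{Omega+1}).
The larger ordinal is psi_0(epsilon_{Omega+1}) (from ID_1 (non-iterated inductive definitions)).

psi_0(epsilon_{Omega+1})
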